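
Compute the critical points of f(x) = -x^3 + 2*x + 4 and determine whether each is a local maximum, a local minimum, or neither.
f'(x) = 2 - 3*x^2

Solve f'(x) = 0:
  3*x^2 - 2 = 0 has no rational roots; quadratic formula: x = (0 ± √24)/6.
  ⇒ x = -sqrt(6)/3 ≈ -0.8165, sqrt(6)/3 ≈ 0.8165

f''(x) = -6*x
Second-derivative test at each critical point:
  f''(-0.8165) = 4.8990 > 0 → local minimum
  f''(0.8165) = -4.8990 < 0 → local maximum

Critical points: x = -sqrt(6)/3 ≈ -0.8165 (local minimum); x = sqrt(6)/3 ≈ 0.8165 (local maximum)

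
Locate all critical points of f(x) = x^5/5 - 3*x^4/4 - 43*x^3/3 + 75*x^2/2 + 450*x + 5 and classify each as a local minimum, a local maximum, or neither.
f'(x) = x^4 - 3*x^3 - 43*x^2 + 75*x + 450

Solve f'(x) = 0:
  Factor: x^4 - 3*x^3 - 43*x^2 + 75*x + 450 = (x - 6)*(x - 5)*(x + 3)*(x + 5) = 0.
  ⇒ x = -5, -3, 5, 6

f''(x) = 4*x^3 - 9*x^2 - 86*x + 75
Second-derivative test at each critical point:
  f''(-5) = -220 < 0 → local maximum
  f''(-3) = 144 > 0 → local minimum
  f''(5) = -80 < 0 → local maximum
  f''(6) = 99 > 0 → local minimum

Critical points: x = -5 (local maximum); x = -3 (local minimum); x = 5 (local maximum); x = 6 (local minimum)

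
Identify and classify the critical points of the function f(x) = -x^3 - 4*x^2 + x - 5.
f'(x) = -3*x^2 - 8*x + 1

Solve f'(x) = 0:
  3*x^2 + 8*x - 1 = 0 has no rational roots; quadratic formula: x = (-8 ± √76)/6.
  ⇒ x = -sqrt(19)/3 - 4/3 ≈ -2.7863, -4/3 + sqrt(19)/3 ≈ 0.1196

f''(x) = -6*x - 8
Second-derivative test at each critical point:
  f''(-2.7863) = 8.7178 > 0 → local minimum
  f''(0.1196) = -8.7178 < 0 → local maximum

Critical points: x = -sqrt(19)/3 - 4/3 ≈ -2.7863 (local minimum); x = -4/3 + sqrt(19)/3 ≈ 0.1196 (local maximum)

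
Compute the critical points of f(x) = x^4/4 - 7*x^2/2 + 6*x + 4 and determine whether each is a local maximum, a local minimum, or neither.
f'(x) = x^3 - 7*x + 6

Solve f'(x) = 0:
  Factor: x^3 - 7*x + 6 = (x - 2)*(x - 1)*(x + 3) = 0.
  ⇒ x = -3, 1, 2

f''(x) = 3*x^2 - 7
Second-derivative test at each critical point:
  f''(-3) = 20 > 0 → local minimum
  f''(1) = -4 < 0 → local maximum
  f''(2) = 5 > 0 → local minimum

Critical points: x = -3 (local minimum); x = 1 (local maximum); x = 2 (local minimum)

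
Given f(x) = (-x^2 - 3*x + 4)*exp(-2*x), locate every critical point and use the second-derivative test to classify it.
f'(x) = (2*x^2 + 4*x - 11)*exp(-2*x)

Solve f'(x) = 0:
  f'(x) = (2*x^2 + 4*x - 11)·exp(-2*x) and exp(-2*x) > 0 for every x, so f'(x) = 0 ⇔ 2*x^2 + 4*x - 11 = 0.
  2*x^2 + 4*x - 11 = 0 has no rational roots; quadratic formula: x = (-4 ± √104)/4.
  ⇒ x = -sqrt(26)/2 - 1 ≈ -3.5495, -1 + sqrt(26)/2 ≈ 1.5495

f''(x) = 2*(-2*x^2 - 2*x + 13)*exp(-2*x)
Second-derivative test at each critical point:
  f''(-3.5495) = -12347.5750 < 0 → local maximum
  f''(1.5495) = 0.4599 > 0 → local minimum

Critical points: x = -sqrt(26)/2 - 1 ≈ -3.5495 (local maximum); x = -1 + sqrt(26)/2 ≈ 1.5495 (local minimum)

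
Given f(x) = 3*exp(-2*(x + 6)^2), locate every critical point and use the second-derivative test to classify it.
f'(x) = 12*(-x - 6)*exp(-2*(x + 6)^2)

Solve f'(x) = 0:
  f'(x) = (-12*x - 72)·exp(-2*(x + 6)^2) and exp(-2*(x + 6)^2) > 0 for every x, so f'(x) = 0 ⇔ -12*x - 72 = 0.
  Factor: -12*x - 72 = -12*(x + 6) = 0.
  ⇒ x = -6

f''(x) = 12*(4*(x + 6)^2 - 1)*exp(-2*(x + 6)^2)
Second-derivative test at each critical point:
  f''(-6) = -12 < 0 → local maximum

Critical points: x = -6 (local maximum)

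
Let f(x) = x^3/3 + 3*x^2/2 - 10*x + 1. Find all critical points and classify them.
f'(x) = x^2 + 3*x - 10

Solve f'(x) = 0:
  Factor: x^2 + 3*x - 10 = (x - 2)*(x + 5) = 0.
  ⇒ x = -5, 2

f''(x) = 2*x + 3
Second-derivative test at each critical point:
  f''(-5) = -7 < 0 → local maximum
  f''(2) = 7 > 0 → local minimum

Critical points: x = -5 (local maximum); x = 2 (local minimum)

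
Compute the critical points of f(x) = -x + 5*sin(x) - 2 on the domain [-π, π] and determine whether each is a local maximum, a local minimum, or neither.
f'(x) = 5*cos(x) - 1

Solve f'(x) = 0 on [-π, π]:
  f'(x) = 0 ⇔ cos(x) = 1/5, i.e. x = ±arccos(1/5) + 2nπ; keep the solutions lying in [-π, π].
  ⇒ x = -acos(1/5) ≈ -1.3694, acos(1/5) ≈ 1.3694

f''(x) = -5*sin(x)
Second-derivative test at each critical point:
  f''(-1.3694) = 4.8990 > 0 → local minimum
  f''(1.3694) = -4.8990 < 0 → local maximum

Critical points: x = -acos(1/5) ≈ -1.3694 (local minimum); x = acos(1/5) ≈ 1.3694 (local maximum)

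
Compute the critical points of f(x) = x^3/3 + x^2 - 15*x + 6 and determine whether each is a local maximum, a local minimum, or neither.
f'(x) = x^2 + 2*x - 15

Solve f'(x) = 0:
  Factor: x^2 + 2*x - 15 = (x - 3)*(x + 5) = 0.
  ⇒ x = -5, 3

f''(x) = 2*x + 2
Second-derivative test at each critical point:
  f''(-5) = -8 < 0 → local maximum
  f''(3) = 8 > 0 → local minimum

Critical points: x = -5 (local maximum); x = 3 (local minimum)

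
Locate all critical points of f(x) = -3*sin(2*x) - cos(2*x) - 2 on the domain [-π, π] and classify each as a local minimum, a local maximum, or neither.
f'(x) = 2*sin(2*x) - 6*cos(2*x)

Solve f'(x) = 0 on [-π, π]:
  f'(x) = 0 ⇔ -3*cos(2*x) = -sin(2*x) ⇔ tan(2*x) = 3, i.e. 2*x = arctan(3) + nπ; keep the solutions lying in [-π, π].
  ⇒ x = -pi + atan(3)/2 ≈ -2.5171, -pi/2 + atan(3)/2 ≈ -0.9463, atan(3)/2 ≈ 0.6245, atan(3)/2 + pi/2 ≈ 2.1953

f''(x) = 12*sin(2*x) + 4*cos(2*x)
Second-derivative test at each critical point:
  f''(-2.5171) = 12.6491 > 0 → local minimum
  f''(-0.9463) = -12.6491 < 0 → local maximum
  f''(0.6245) = 12.6491 > 0 → local minimum
  f''(2.1953) = -12.6491 < 0 → local maximum

Critical points: x = -pi + atan(3)/2 ≈ -2.5171 (local minimum); x = -pi/2 + atan(3)/2 ≈ -0.9463 (local maximum); x = atan(3)/2 ≈ 0.6245 (local minimum); x = atan(3)/2 + pi/2 ≈ 2.1953 (local maximum)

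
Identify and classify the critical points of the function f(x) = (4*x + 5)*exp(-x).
f'(x) = (-4*x - 1)*exp(-x)

Solve f'(x) = 0:
  f'(x) = (-4*x - 1)·exp(-x) and exp(-x) > 0 for every x, so f'(x) = 0 ⇔ -4*x - 1 = 0.
  -4*x - 1 = 0.
  ⇒ x = -1/4

f''(x) = (4*x - 3)*exp(-x)
Second-derivative test at each critical point:
  f''(-1/4) = -5.1361 < 0 → local maximum

Critical points: x = -1/4 (local maximum)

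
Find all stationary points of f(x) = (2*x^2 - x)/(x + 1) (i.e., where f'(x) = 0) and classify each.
f'(x) = (2*x^2 + 4*x - 1)/(x^2 + 2*x + 1)

Solve f'(x) = 0:
  f'(x) = (2*x^2 + 4*x - 1)/(x + 1)^2; the denominator is positive wherever f is defined, so f'(x) = 0 ⇔ 2*x^2 + 4*x - 1 = 0.
  2*x^2 + 4*x - 1 = 0 has no rational roots; quadratic formula: x = (-4 ± √24)/4.
  ⇒ x = -sqrt(6)/2 - 1 ≈ -2.2247, -1 + sqrt(6)/2 ≈ 0.2247

f''(x) = 6/(x^3 + 3*x^2 + 3*x + 1)
Second-derivative test at each critical point:
  f''(-2.2247) = -3.2660 < 0 → local maximum
  f''(0.2247) = 3.2660 > 0 → local minimum

Critical points: x = -sqrt(6)/2 - 1 ≈ -2.2247 (local maximum); x = -1 + sqrt(6)/2 ≈ 0.2247 (local minimum)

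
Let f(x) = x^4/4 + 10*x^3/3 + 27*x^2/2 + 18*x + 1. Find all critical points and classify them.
f'(x) = x^3 + 10*x^2 + 27*x + 18

Solve f'(x) = 0:
  Factor: x^3 + 10*x^2 + 27*x + 18 = (x + 1)*(x + 3)*(x + 6) = 0.
  ⇒ x = -6, -3, -1

f''(x) = 3*x^2 + 20*x + 27
Second-derivative test at each critical point:
  f''(-6) = 15 > 0 → local minimum
  f''(-3) = -6 < 0 → local maximum
  f''(-1) = 10 > 0 → local minimum

Critical points: x = -6 (local minimum); x = -3 (local maximum); x = -1 (local minimum)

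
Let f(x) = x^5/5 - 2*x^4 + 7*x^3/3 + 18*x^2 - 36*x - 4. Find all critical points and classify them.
f'(x) = x^4 - 8*x^3 + 7*x^2 + 36*x - 36

Solve f'(x) = 0:
  Factor: x^4 - 8*x^3 + 7*x^2 + 36*x - 36 = (x - 6)*(x - 3)*(x - 1)*(x + 2) = 0.
  ⇒ x = -2, 1, 3, 6

f''(x) = 4*x^3 - 24*x^2 + 14*x + 36
Second-derivative test at each critical point:
  f''(-2) = -120 < 0 → local maximum
  f''(1) = 30 > 0 → local minimum
  f''(3) = -30 < 0 → local maximum
  f''(6) = 120 > 0 → local minimum

Critical points: x = -2 (local maximum); x = 1 (local minimum); x = 3 (local maximum); x = 6 (local minimum)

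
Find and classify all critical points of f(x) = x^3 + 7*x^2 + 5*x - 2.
f'(x) = 3*x^2 + 14*x + 5

Solve f'(x) = 0:
  3*x^2 + 14*x + 5 = 0 has no rational roots; quadratic formula: x = (-14 ± √136)/6.
  ⇒ x = -7/3 - sqrt(34)/3 ≈ -4.2770, -7/3 + sqrt(34)/3 ≈ -0.3897

f''(x) = 6*x + 14
Second-derivative test at each critical point:
  f''(-4.2770) = -11.6619 < 0 → local maximum
  f''(-0.3897) = 11.6619 > 0 → local minimum

Critical points: x = -7/3 - sqrt(34)/3 ≈ -4.2770 (local maximum); x = -7/3 + sqrt(34)/3 ≈ -0.3897 (local minimum)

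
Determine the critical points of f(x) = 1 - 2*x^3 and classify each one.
f'(x) = -6*x^2

Solve f'(x) = 0:
  ⇒ x = 0

f''(x) = -12*x
Second-derivative test at each critical point:
  f''(0) = 0, so the second-derivative test is inconclusive; use the first-derivative test: f'(-1/4) = -0.3750, f'(1/4) = -0.3750 — f' is negative on both sides (no sign change) → neither a local maximum nor a local minimum

Critical points: x = 0 (neither)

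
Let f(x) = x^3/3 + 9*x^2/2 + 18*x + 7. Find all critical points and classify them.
f'(x) = x^2 + 9*x + 18

Solve f'(x) = 0:
  Factor: x^2 + 9*x + 18 = (x + 3)*(x + 6) = 0.
  ⇒ x = -6, -3

f''(x) = 2*x + 9
Second-derivative test at each critical point:
  f''(-6) = -3 < 0 → local maximum
  f''(-3) = 3 > 0 → local minimum

Critical points: x = -6 (local maximum); x = -3 (local minimum)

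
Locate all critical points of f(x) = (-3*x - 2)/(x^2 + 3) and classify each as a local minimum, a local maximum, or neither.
f'(x) = (3*x^2 + 4*x - 9)/(x^4 + 6*x^2 + 9)

Solve f'(x) = 0:
  f'(x) = (3*x^2 + 4*x - 9)/(x^2 + 3)^2; the denominator is positive wherever f is defined, so f'(x) = 0 ⇔ 3*x^2 + 4*x - 9 = 0.
  3*x^2 + 4*x - 9 = 0 has no rational roots; quadratic formula: x = (-4 ± √124)/6.
  ⇒ x = -sqrt(31)/3 - 2/3 ≈ -2.5226, -2/3 + sqrt(31)/3 ≈ 1.1893

f''(x) = 2*(-4*x^2*(3*x + 2) + (9*x + 2)*(x^2 + 3))/(x^2 + 3)^3
Second-derivative test at each critical point:
  f''(-2.5226) = -0.1270 < 0 → local maximum
  f''(1.1893) = 0.5715 > 0 → local minimum

Critical points: x = -sqrt(31)/3 - 2/3 ≈ -2.5226 (local maximum); x = -2/3 + sqrt(31)/3 ≈ 1.1893 (local minimum)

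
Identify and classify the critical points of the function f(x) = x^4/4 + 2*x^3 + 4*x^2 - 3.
f'(x) = x*(x^2 + 6*x + 8)

Solve f'(x) = 0:
  Factor: x^3 + 6*x^2 + 8*x = x*(x + 2)*(x + 4) = 0.
  ⇒ x = -4, -2, 0

f''(x) = 3*x^2 + 12*x + 8
Second-derivative test at each critical point:
  f''(-4) = 8 > 0 → local minimum
  f''(-2) = -4 < 0 → local maximum
  f''(0) = 8 > 0 → local minimum

Critical points: x = -4 (local minimum); x = -2 (local maximum); x = 0 (local minimum)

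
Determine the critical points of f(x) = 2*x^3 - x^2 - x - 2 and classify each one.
f'(x) = 6*x^2 - 2*x - 1

Solve f'(x) = 0:
  6*x^2 - 2*x - 1 = 0 has no rational roots; quadratic formula: x = (2 ± √28)/12.
  ⇒ x = 1/6 - sqrt(7)/6 ≈ -0.2743, 1/6 + sqrt(7)/6 ≈ 0.6076

f''(x) = 12*x - 2
Second-derivative test at each critical point:
  f''(-0.2743) = -5.2915 < 0 → local maximum
  f''(0.6076) = 5.2915 > 0 → local minimum

Critical points: x = 1/6 - sqrt(7)/6 ≈ -0.2743 (local maximum); x = 1/6 + sqrt(7)/6 ≈ 0.6076 (local minimum)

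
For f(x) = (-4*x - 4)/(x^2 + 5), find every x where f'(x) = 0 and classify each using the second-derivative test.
f'(x) = 4*(-x^2 + 2*x*(x + 1) - 5)/(x^2 + 5)^2

Solve f'(x) = 0:
  f'(x) = 4*(x^2 + 2*x - 5)/(x^2 + 5)^2; the denominator is positive wherever f is defined, so f'(x) = 0 ⇔ 4*x^2 + 8*x - 20 = 0.
  Factor: 4*x^2 + 8*x - 20 = 4*(x^2 + 2*x - 5); x^2 + 2*x - 5 = 0 has no rational roots; quadratic formula: x = (-2 ± √24)/2.
  ⇒ x = -sqrt(6) - 1 ≈ -3.4495, -1 + sqrt(6) ≈ 1.4495

f''(x) = 8*(-4*x^2*(x + 1) + (3*x + 1)*(x^2 + 5))/(x^2 + 5)^3
Second-derivative test at each critical point:
  f''(-3.4495) = -0.0686 < 0 → local maximum
  f''(1.4495) = 0.3886 > 0 → local minimum

Critical points: x = -sqrt(6) - 1 ≈ -3.4495 (local maximum); x = -1 + sqrt(6) ≈ 1.4495 (local minimum)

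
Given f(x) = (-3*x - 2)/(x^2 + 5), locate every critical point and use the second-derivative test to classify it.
f'(x) = (3*x^2 + 4*x - 15)/(x^4 + 10*x^2 + 25)

Solve f'(x) = 0:
  f'(x) = (x + 3)*(3*x - 5)/(x^2 + 5)^2; the denominator is positive wherever f is defined, so f'(x) = 0 ⇔ 3*x^2 + 4*x - 15 = 0.
  Factor: 3*x^2 + 4*x - 15 = (x + 3)*(3*x - 5) = 0.
  ⇒ x = -3, 5/3

f''(x) = 2*(-4*x^2*(3*x + 2) + (9*x + 2)*(x^2 + 5))/(x^2 + 5)^3
Second-derivative test at each critical point:
  f''(-3) = -1/14 < 0 → local maximum
  f''(5/3) = 81/350 > 0 → local minimum

Critical points: x = -3 (local maximum); x = 5/3 (local minimum)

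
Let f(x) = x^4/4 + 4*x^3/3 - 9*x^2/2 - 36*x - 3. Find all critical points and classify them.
f'(x) = x^3 + 4*x^2 - 9*x - 36

Solve f'(x) = 0:
  Factor: x^3 + 4*x^2 - 9*x - 36 = (x - 3)*(x + 3)*(x + 4) = 0.
  ⇒ x = -4, -3, 3

f''(x) = 3*x^2 + 8*x - 9
Second-derivative test at each critical point:
  f''(-4) = 7 > 0 → local minimum
  f''(-3) = -6 < 0 → local maximum
  f''(3) = 42 > 0 → local minimum

Critical points: x = -4 (local minimum); x = -3 (local maximum); x = 3 (local minimum)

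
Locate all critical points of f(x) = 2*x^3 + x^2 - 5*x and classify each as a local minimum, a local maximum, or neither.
f'(x) = 6*x^2 + 2*x - 5

Solve f'(x) = 0:
  6*x^2 + 2*x - 5 = 0 has no rational roots; quadratic formula: x = (-2 ± √124)/12.
  ⇒ x = -sqrt(31)/6 - 1/6 ≈ -1.0946, -1/6 + sqrt(31)/6 ≈ 0.7613

f''(x) = 12*x + 2
Second-derivative test at each critical point:
  f''(-1.0946) = -11.1355 < 0 → local maximum
  f''(0.7613) = 11.1355 > 0 → local minimum

Critical points: x = -sqrt(31)/6 - 1/6 ≈ -1.0946 (local maximum); x = -1/6 + sqrt(31)/6 ≈ 0.7613 (local minimum)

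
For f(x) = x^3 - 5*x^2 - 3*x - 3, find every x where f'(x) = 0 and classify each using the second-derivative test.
f'(x) = 3*x^2 - 10*x - 3

Solve f'(x) = 0:
  3*x^2 - 10*x - 3 = 0 has no rational roots; quadratic formula: x = (10 ± √136)/6.
  ⇒ x = 5/3 - sqrt(34)/3 ≈ -0.2770, 5/3 + sqrt(34)/3 ≈ 3.6103

f''(x) = 6*x - 10
Second-derivative test at each critical point:
  f''(-0.2770) = -11.6619 < 0 → local maximum
  f''(3.6103) = 11.6619 > 0 → local minimum

Critical points: x = 5/3 - sqrt(34)/3 ≈ -0.2770 (local maximum); x = 5/3 + sqrt(34)/3 ≈ 3.6103 (local minimum)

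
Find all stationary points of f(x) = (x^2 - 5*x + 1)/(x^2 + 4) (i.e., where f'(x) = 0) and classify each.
f'(x) = (5*x^2 + 6*x - 20)/(x^4 + 8*x^2 + 16)

Solve f'(x) = 0:
  f'(x) = (5*x^2 + 6*x - 20)/(x^2 + 4)^2; the denominator is positive wherever f is defined, so f'(x) = 0 ⇔ 5*x^2 + 6*x - 20 = 0.
  5*x^2 + 6*x - 20 = 0 has no rational roots; quadratic formula: x = (-6 ± √436)/10.
  ⇒ x = -sqrt(109)/5 - 3/5 ≈ -2.6881, -3/5 + sqrt(109)/5 ≈ 1.4881

f''(x) = 2*(-5*x^3 - 9*x^2 + 60*x + 12)/(x^6 + 12*x^4 + 48*x^2 + 64)
Second-derivative test at each critical point:
  f''(-2.6881) = -0.1657 < 0 → local maximum
  f''(1.4881) = 0.5407 > 0 → local minimum

Critical points: x = -sqrt(109)/5 - 3/5 ≈ -2.6881 (local maximum); x = -3/5 + sqrt(109)/5 ≈ 1.4881 (local minimum)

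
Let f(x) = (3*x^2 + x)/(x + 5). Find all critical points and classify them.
f'(x) = (3*x^2 + 30*x + 5)/(x^2 + 10*x + 25)

Solve f'(x) = 0:
  f'(x) = (3*x^2 + 30*x + 5)/(x + 5)^2; the denominator is positive wherever f is defined, so f'(x) = 0 ⇔ 3*x^2 + 30*x + 5 = 0.
  3*x^2 + 30*x + 5 = 0 has no rational roots; quadratic formula: x = (-30 ± √840)/6.
  ⇒ x = -5 - sqrt(210)/3 ≈ -9.8305, -5 + sqrt(210)/3 ≈ -0.1695

f''(x) = 140/(x^3 + 15*x^2 + 75*x + 125)
Second-derivative test at each critical point:
  f''(-9.8305) = -1.2421 < 0 → local maximum
  f''(-0.1695) = 1.2421 > 0 → local minimum

Critical points: x = -5 - sqrt(210)/3 ≈ -9.8305 (local maximum); x = -5 + sqrt(210)/3 ≈ -0.1695 (local minimum)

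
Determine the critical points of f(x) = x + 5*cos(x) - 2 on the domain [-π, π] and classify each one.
f'(x) = 1 - 5*sin(x)

Solve f'(x) = 0 on [-π, π]:
  f'(x) = 0 ⇔ sin(x) = 1/5, i.e. x = arcsin(1/5) + 2nπ or x = π − arcsin(1/5) + 2nπ; keep the solutions lying in [-π, π].
  ⇒ x = asin(1/5) ≈ 0.2014, pi - asin(1/5) ≈ 2.9402

f''(x) = -5*cos(x)
Second-derivative test at each critical point:
  f''(0.2014) = -4.8990 < 0 → local maximum
  f''(2.9402) = 4.8990 > 0 → local minimum

Critical points: x = asin(1/5) ≈ 0.2014 (local maximum); x = pi - asin(1/5) ≈ 2.9402 (local minimum)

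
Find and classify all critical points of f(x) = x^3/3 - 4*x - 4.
f'(x) = x^2 - 4

Solve f'(x) = 0:
  Factor: x^2 - 4 = (x - 2)*(x + 2) = 0.
  ⇒ x = -2, 2

f''(x) = 2*x
Second-derivative test at each critical point:
  f''(-2) = -4 < 0 → local maximum
  f''(2) = 4 > 0 → local minimum

Critical points: x = -2 (local maximum); x = 2 (local minimum)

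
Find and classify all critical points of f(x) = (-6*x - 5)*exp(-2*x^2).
f'(x) = 2*(2*x*(6*x + 5) - 3)*exp(-2*x^2)

Solve f'(x) = 0:
  f'(x) = (24*x^2 + 20*x - 6)·exp(-2*x^2) and exp(-2*x^2) > 0 for every x, so f'(x) = 0 ⇔ 24*x^2 + 20*x - 6 = 0.
  Factor: 24*x^2 + 20*x - 6 = 2*(12*x^2 + 10*x - 3); 12*x^2 + 10*x - 3 = 0 has no rational roots; quadratic formula: x = (-10 ± √244)/24.
  ⇒ x = -sqrt(61)/12 - 5/12 ≈ -1.0675, -5/12 + sqrt(61)/12 ≈ 0.2342

f''(x) = 4*(-24*x^3 - 20*x^2 + 18*x + 5)*exp(-2*x^2)
Second-derivative test at each critical point:
  f''(-1.0675) = -3.1980 < 0 → local maximum
  f''(0.2342) = 27.9955 > 0 → local minimum

Critical points: x = -sqrt(61)/12 - 5/12 ≈ -1.0675 (local maximum); x = -5/12 + sqrt(61)/12 ≈ 0.2342 (local minimum)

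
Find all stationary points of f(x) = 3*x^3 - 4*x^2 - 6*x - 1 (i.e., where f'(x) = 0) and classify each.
f'(x) = 9*x^2 - 8*x - 6

Solve f'(x) = 0:
  9*x^2 - 8*x - 6 = 0 has no rational roots; quadratic formula: x = (8 ± √280)/18.
  ⇒ x = 4/9 - sqrt(70)/9 ≈ -0.4852, 4/9 + sqrt(70)/9 ≈ 1.3741

f''(x) = 18*x - 8
Second-derivative test at each critical point:
  f''(-0.4852) = -16.7332 < 0 → local maximum
  f''(1.3741) = 16.7332 > 0 → local minimum

Critical points: x = 4/9 - sqrt(70)/9 ≈ -0.4852 (local maximum); x = 4/9 + sqrt(70)/9 ≈ 1.3741 (local minimum)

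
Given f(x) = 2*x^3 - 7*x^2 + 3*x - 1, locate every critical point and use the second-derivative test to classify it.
f'(x) = 6*x^2 - 14*x + 3

Solve f'(x) = 0:
  6*x^2 - 14*x + 3 = 0 has no rational roots; quadratic formula: x = (14 ± √124)/12.
  ⇒ x = 7/6 - sqrt(31)/6 ≈ 0.2387, sqrt(31)/6 + 7/6 ≈ 2.0946

f''(x) = 12*x - 14
Second-derivative test at each critical point:
  f''(0.2387) = -11.1355 < 0 → local maximum
  f''(2.0946) = 11.1355 > 0 → local minimum

Critical points: x = 7/6 - sqrt(31)/6 ≈ 0.2387 (local maximum); x = sqrt(31)/6 + 7/6 ≈ 2.0946 (local minimum)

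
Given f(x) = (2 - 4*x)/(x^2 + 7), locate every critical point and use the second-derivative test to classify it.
f'(x) = 4*(x^2 - x - 7)/(x^4 + 14*x^2 + 49)

Solve f'(x) = 0:
  f'(x) = 4*(x^2 - x - 7)/(x^2 + 7)^2; the denominator is positive wherever f is defined, so f'(x) = 0 ⇔ 4*x^2 - 4*x - 28 = 0.
  Factor: 4*x^2 - 4*x - 28 = 4*(x^2 - x - 7); x^2 - x - 7 = 0 has no rational roots; quadratic formula: x = (1 ± √29)/2.
  ⇒ x = 1/2 - sqrt(29)/2 ≈ -2.1926, 1/2 + sqrt(29)/2 ≈ 3.1926

f''(x) = 4*(4*x^2*(1 - 2*x) + (6*x - 1)*(x^2 + 7))/(x^2 + 7)^3
Second-derivative test at each critical point:
  f''(-2.1926) = -0.1545 < 0 → local maximum
  f''(3.1926) = 0.0729 > 0 → local minimum

Critical points: x = 1/2 - sqrt(29)/2 ≈ -2.1926 (local maximum); x = 1/2 + sqrt(29)/2 ≈ 3.1926 (local minimum)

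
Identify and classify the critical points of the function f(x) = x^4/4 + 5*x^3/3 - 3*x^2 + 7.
f'(x) = x*(x^2 + 5*x - 6)

Solve f'(x) = 0:
  Factor: x^3 + 5*x^2 - 6*x = x*(x - 1)*(x + 6) = 0.
  ⇒ x = -6, 0, 1

f''(x) = 3*x^2 + 10*x - 6
Second-derivative test at each critical point:
  f''(-6) = 42 > 0 → local minimum
  f''(0) = -6 < 0 → local maximum
  f''(1) = 7 > 0 → local minimum

Critical points: x = -6 (local minimum); x = 0 (local maximum); x = 1 (local minimum)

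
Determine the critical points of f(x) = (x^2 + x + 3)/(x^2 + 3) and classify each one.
f'(x) = (3 - x^2)/(x^4 + 6*x^2 + 9)

Solve f'(x) = 0:
  f'(x) = -(x^2 - 3)/(x^2 + 3)^2; the denominator is positive wherever f is defined, so f'(x) = 0 ⇔ 3 - x^2 = 0.
  x^2 - 3 = 0 has no rational roots; quadratic formula: x = (0 ± √12)/2.
  ⇒ x = -sqrt(3) ≈ -1.7321, sqrt(3) ≈ 1.7321

f''(x) = 2*x*(x^2 - 9)/(x^6 + 9*x^4 + 27*x^2 + 27)
Second-derivative test at each critical point:
  f''(-1.7321) = 0.0962 > 0 → local minimum
  f''(1.7321) = -0.0962 < 0 → local maximum

Critical points: x = -sqrt(3) ≈ -1.7321 (local minimum); x = sqrt(3) ≈ 1.7321 (local maximum)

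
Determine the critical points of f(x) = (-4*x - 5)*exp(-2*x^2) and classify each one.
f'(x) = 4*(x*(4*x + 5) - 1)*exp(-2*x^2)

Solve f'(x) = 0:
  f'(x) = (16*x^2 + 20*x - 4)·exp(-2*x^2) and exp(-2*x^2) > 0 for every x, so f'(x) = 0 ⇔ 16*x^2 + 20*x - 4 = 0.
  Factor: 16*x^2 + 20*x - 4 = 4*(4*x^2 + 5*x - 1); 4*x^2 + 5*x - 1 = 0 has no rational roots; quadratic formula: x = (-5 ± √41)/8.
  ⇒ x = -sqrt(41)/8 - 5/8 ≈ -1.4254, -5/8 + sqrt(41)/8 ≈ 0.1754

f''(x) = 4*(-16*x^3 - 20*x^2 + 12*x + 5)*exp(-2*x^2)
Second-derivative test at each critical point:
  f''(-1.4254) = -0.4403 < 0 → local maximum
  f''(0.1754) = 24.0842 > 0 → local minimum

Critical points: x = -sqrt(41)/8 - 5/8 ≈ -1.4254 (local maximum); x = -5/8 + sqrt(41)/8 ≈ 0.1754 (local minimum)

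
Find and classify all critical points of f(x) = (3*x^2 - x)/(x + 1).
f'(x) = (3*x^2 + 6*x - 1)/(x^2 + 2*x + 1)

Solve f'(x) = 0:
  f'(x) = (3*x^2 + 6*x - 1)/(x + 1)^2; the denominator is positive wherever f is defined, so f'(x) = 0 ⇔ 3*x^2 + 6*x - 1 = 0.
  3*x^2 + 6*x - 1 = 0 has no rational roots; quadratic formula: x = (-6 ± √48)/6.
  ⇒ x = -2*sqrt(3)/3 - 1 ≈ -2.1547, -1 + 2*sqrt(3)/3 ≈ 0.1547

f''(x) = 8/(x^3 + 3*x^2 + 3*x + 1)
Second-derivative test at each critical point:
  f''(-2.1547) = -5.1962 < 0 → local maximum
  f''(0.1547) = 5.1962 > 0 → local minimum

Critical points: x = -2*sqrt(3)/3 - 1 ≈ -2.1547 (local maximum); x = -1 + 2*sqrt(3)/3 ≈ 0.1547 (local minimum)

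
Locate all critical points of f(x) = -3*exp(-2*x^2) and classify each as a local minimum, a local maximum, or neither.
f'(x) = 12*x*exp(-2*x^2)

Solve f'(x) = 0:
  f'(x) = (12*x)·exp(-2*x^2) and exp(-2*x^2) > 0 for every x, so f'(x) = 0 ⇔ 12*x = 0.
  12*x = 0.
  ⇒ x = 0

f''(x) = 12*(1 - 4*x^2)*exp(-2*x^2)
Second-derivative test at each critical point:
  f''(0) = 12 > 0 → local minimum

Critical points: x = 0 (local minimum)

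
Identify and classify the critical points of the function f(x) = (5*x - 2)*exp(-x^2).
f'(x) = (-2*x*(5*x - 2) + 5)*exp(-x^2)

Solve f'(x) = 0:
  f'(x) = (-10*x^2 + 4*x + 5)·exp(-x^2) and exp(-x^2) > 0 for every x, so f'(x) = 0 ⇔ -10*x^2 + 4*x + 5 = 0.
  10*x^2 - 4*x - 5 = 0 has no rational roots; quadratic formula: x = (4 ± √216)/20.
  ⇒ x = 1/5 - 3*sqrt(6)/10 ≈ -0.5348, 1/5 + 3*sqrt(6)/10 ≈ 0.9348

f''(x) = 2*(2*x^2*(5*x - 2) - 15*x + 2)*exp(-x^2)
Second-derivative test at each critical point:
  f''(-0.5348) = 11.0406 > 0 → local minimum
  f''(0.9348) = -6.1331 < 0 → local maximum

Critical points: x = 1/5 - 3*sqrt(6)/10 ≈ -0.5348 (local minimum); x = 1/5 + 3*sqrt(6)/10 ≈ 0.9348 (local maximum)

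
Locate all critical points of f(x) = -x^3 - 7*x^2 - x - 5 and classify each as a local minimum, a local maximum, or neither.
f'(x) = -3*x^2 - 14*x - 1

Solve f'(x) = 0:
  3*x^2 + 14*x + 1 = 0 has no rational roots; quadratic formula: x = (-14 ± √184)/6.
  ⇒ x = -7/3 - sqrt(46)/3 ≈ -4.5941, -7/3 + sqrt(46)/3 ≈ -0.0726

f''(x) = -6*x - 14
Second-derivative test at each critical point:
  f''(-4.5941) = 13.5647 > 0 → local minimum
  f''(-0.0726) = -13.5647 < 0 → local maximum

Critical points: x = -7/3 - sqrt(46)/3 ≈ -4.5941 (local minimum); x = -7/3 + sqrt(46)/3 ≈ -0.0726 (local maximum)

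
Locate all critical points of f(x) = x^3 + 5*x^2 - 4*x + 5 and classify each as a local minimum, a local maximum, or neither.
f'(x) = 3*x^2 + 10*x - 4

Solve f'(x) = 0:
  3*x^2 + 10*x - 4 = 0 has no rational roots; quadratic formula: x = (-10 ± √148)/6.
  ⇒ x = -sqrt(37)/3 - 5/3 ≈ -3.6943, -5/3 + sqrt(37)/3 ≈ 0.3609

f''(x) = 6*x + 10
Second-derivative test at each critical point:
  f''(-3.6943) = -12.1655 < 0 → local maximum
  f''(0.3609) = 12.1655 > 0 → local minimum

Critical points: x = -sqrt(37)/3 - 5/3 ≈ -3.6943 (local maximum); x = -5/3 + sqrt(37)/3 ≈ 0.3609 (local minimum)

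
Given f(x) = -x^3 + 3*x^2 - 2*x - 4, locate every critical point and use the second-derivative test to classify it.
f'(x) = -3*x^2 + 6*x - 2

Solve f'(x) = 0:
  3*x^2 - 6*x + 2 = 0 has no rational roots; quadratic formula: x = (6 ± √12)/6.
  ⇒ x = 1 - sqrt(3)/3 ≈ 0.4226, sqrt(3)/3 + 1 ≈ 1.5774

f''(x) = 6 - 6*x
Second-derivative test at each critical point:
  f''(0.4226) = 3.4641 > 0 → local minimum
  f''(1.5774) = -3.4641 < 0 → local maximum

Critical points: x = 1 - sqrt(3)/3 ≈ 0.4226 (local minimum); x = sqrt(3)/3 + 1 ≈ 1.5774 (local maximum)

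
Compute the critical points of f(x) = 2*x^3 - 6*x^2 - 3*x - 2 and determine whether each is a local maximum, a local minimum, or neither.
f'(x) = 6*x^2 - 12*x - 3

Solve f'(x) = 0:
  Factor: 6*x^2 - 12*x - 3 = 3*(2*x^2 - 4*x - 1); 2*x^2 - 4*x - 1 = 0 has no rational roots; quadratic formula: x = (4 ± √24)/4.
  ⇒ x = 1 - sqrt(6)/2 ≈ -0.2247, 1 + sqrt(6)/2 ≈ 2.2247

f''(x) = 12*x - 12
Second-derivative test at each critical point:
  f''(-0.2247) = -14.6969 < 0 → local maximum
  f''(2.2247) = 14.6969 > 0 → local minimum

Critical points: x = 1 - sqrt(6)/2 ≈ -0.2247 (local maximum); x = 1 + sqrt(6)/2 ≈ 2.2247 (local minimum)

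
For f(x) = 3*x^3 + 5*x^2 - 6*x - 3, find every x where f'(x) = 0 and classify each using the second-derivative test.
f'(x) = 9*x^2 + 10*x - 6

Solve f'(x) = 0:
  9*x^2 + 10*x - 6 = 0 has no rational roots; quadratic formula: x = (-10 ± √316)/18.
  ⇒ x = -sqrt(79)/9 - 5/9 ≈ -1.5431, -5/9 + sqrt(79)/9 ≈ 0.4320

f''(x) = 18*x + 10
Second-derivative test at each critical point:
  f''(-1.5431) = -17.7764 < 0 → local maximum
  f''(0.4320) = 17.7764 > 0 → local minimum

Critical points: x = -sqrt(79)/9 - 5/9 ≈ -1.5431 (local maximum); x = -5/9 + sqrt(79)/9 ≈ 0.4320 (local minimum)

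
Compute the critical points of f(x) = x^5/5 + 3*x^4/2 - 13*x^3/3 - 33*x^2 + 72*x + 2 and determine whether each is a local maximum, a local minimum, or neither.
f'(x) = x^4 + 6*x^3 - 13*x^2 - 66*x + 72

Solve f'(x) = 0:
  Factor: x^4 + 6*x^3 - 13*x^2 - 66*x + 72 = (x - 3)*(x - 1)*(x + 4)*(x + 6) = 0.
  ⇒ x = -6, -4, 1, 3

f''(x) = 4*x^3 + 18*x^2 - 26*x - 66
Second-derivative test at each critical point:
  f''(-6) = -126 < 0 → local maximum
  f''(-4) = 70 > 0 → local minimum
  f''(1) = -70 < 0 → local maximum
  f''(3) = 126 > 0 → local minimum

Critical points: x = -6 (local maximum); x = -4 (local minimum); x = 1 (local maximum); x = 3 (local minimum)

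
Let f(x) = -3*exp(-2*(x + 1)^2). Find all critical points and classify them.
f'(x) = 12*(x + 1)*exp(-2*(x + 1)^2)

Solve f'(x) = 0:
  f'(x) = (12*x + 12)·exp(-2*(x + 1)^2) and exp(-2*(x + 1)^2) > 0 for every x, so f'(x) = 0 ⇔ 12*x + 12 = 0.
  Factor: 12*x + 12 = 12*(x + 1) = 0.
  ⇒ x = -1

f''(x) = 12*(1 - 4*(x + 1)^2)*exp(-2*(x + 1)^2)
Second-derivative test at each critical point:
  f''(-1) = 12 > 0 → local minimum

Critical points: x = -1 (local minimum)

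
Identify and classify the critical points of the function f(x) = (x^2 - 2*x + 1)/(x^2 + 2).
f'(x) = 2*(x^2 + x - 2)/(x^4 + 4*x^2 + 4)

Solve f'(x) = 0:
  f'(x) = 2*(x - 1)*(x + 2)/(x^2 + 2)^2; the denominator is positive wherever f is defined, so f'(x) = 0 ⇔ 2*x^2 + 2*x - 4 = 0.
  Factor: 2*x^2 + 2*x - 4 = 2*(x - 1)*(x + 2) = 0.
  ⇒ x = -2, 1

f''(x) = 2*(-2*x^3 - 3*x^2 + 12*x + 2)/(x^6 + 6*x^4 + 12*x^2 + 8)
Second-derivative test at each critical point:
  f''(-2) = -1/6 < 0 → local maximum
  f''(1) = 2/3 > 0 → local minimum

Critical points: x = -2 (local maximum); x = 1 (local minimum)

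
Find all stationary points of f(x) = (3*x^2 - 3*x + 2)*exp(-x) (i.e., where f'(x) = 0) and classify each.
f'(x) = (-3*x^2 + 9*x - 5)*exp(-x)

Solve f'(x) = 0:
  f'(x) = (-3*x^2 + 9*x - 5)·exp(-x) and exp(-x) > 0 for every x, so f'(x) = 0 ⇔ -3*x^2 + 9*x - 5 = 0.
  3*x^2 - 9*x + 5 = 0 has no rational roots; quadratic formula: x = (9 ± √21)/6.
  ⇒ x = 3/2 - sqrt(21)/6 ≈ 0.7362, sqrt(21)/6 + 3/2 ≈ 2.2638

f''(x) = (3*x^2 - 15*x + 14)*exp(-x)
Second-derivative test at each critical point:
  f''(0.7362) = 2.1947 > 0 → local minimum
  f''(2.2638) = -0.4764 < 0 → local maximum

Critical points: x = 3/2 - sqrt(21)/6 ≈ 0.7362 (local minimum); x = sqrt(21)/6 + 3/2 ≈ 2.2638 (local maximum)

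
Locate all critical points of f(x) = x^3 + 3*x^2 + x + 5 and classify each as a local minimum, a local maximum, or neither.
f'(x) = 3*x^2 + 6*x + 1

Solve f'(x) = 0:
  3*x^2 + 6*x + 1 = 0 has no rational roots; quadratic formula: x = (-6 ± √24)/6.
  ⇒ x = -1 - sqrt(6)/3 ≈ -1.8165, -1 + sqrt(6)/3 ≈ -0.1835

f''(x) = 6*x + 6
Second-derivative test at each critical point:
  f''(-1.8165) = -4.8990 < 0 → local maximum
  f''(-0.1835) = 4.8990 > 0 → local minimum

Critical points: x = -1 - sqrt(6)/3 ≈ -1.8165 (local maximum); x = -1 + sqrt(6)/3 ≈ -0.1835 (local minimum)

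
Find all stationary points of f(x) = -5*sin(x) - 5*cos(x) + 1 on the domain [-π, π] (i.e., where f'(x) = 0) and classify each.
f'(x) = -5*sqrt(2)*cos(x + pi/4)

Solve f'(x) = 0 on [-π, π]:
  f'(x) = 0 ⇔ -5*cos(x) = -5*sin(x) ⇔ tan(x) = 1, i.e. x = arctan(1) + nπ; keep the solutions lying in [-π, π].
  ⇒ x = -3*pi/4 ≈ -2.3562, pi/4 ≈ 0.7854

f''(x) = 5*sqrt(2)*sin(x + pi/4)
Second-derivative test at each critical point:
  f''(-2.3562) = -7.0711 < 0 → local maximum
  f''(0.7854) = 7.0711 > 0 → local minimum

Critical points: x = -3*pi/4 ≈ -2.3562 (local maximum); x = pi/4 ≈ 0.7854 (local minimum)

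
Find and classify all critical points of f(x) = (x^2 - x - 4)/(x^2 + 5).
f'(x) = (x^2 + 18*x - 5)/(x^4 + 10*x^2 + 25)

Solve f'(x) = 0:
  f'(x) = (x^2 + 18*x - 5)/(x^2 + 5)^2; the denominator is positive wherever f is defined, so f'(x) = 0 ⇔ x^2 + 18*x - 5 = 0.
  x^2 + 18*x - 5 = 0 has no rational roots; quadratic formula: x = (-18 ± √344)/2.
  ⇒ x = -sqrt(86) - 9 ≈ -18.2736, -9 + sqrt(86) ≈ 0.2736

f''(x) = 2*(-x^3 - 27*x^2 + 15*x + 45)/(x^6 + 15*x^4 + 75*x^2 + 125)
Second-derivative test at each critical point:
  f''(-18.2736) = -1.615e-04 < 0 → local maximum
  f''(0.2736) = 0.7202 > 0 → local minimum

Critical points: x = -sqrt(86) - 9 ≈ -18.2736 (local maximum); x = -9 + sqrt(86) ≈ 0.2736 (local minimum)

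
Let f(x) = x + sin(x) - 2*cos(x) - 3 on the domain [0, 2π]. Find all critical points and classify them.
f'(x) = 2*sin(x) + cos(x) + 1

Solve f'(x) = 0 on [0, 2π]:
  f'(x) = 0 ⇔ 2*sin(x) + cos(x) = -1. Write the left side as R·cos(x + φ) with R = √(1² + (-2)²) = sqrt(5), cos φ = sqrt(5)/5, sin φ = -2*sqrt(5)/5; then cos(x + φ) = -sqrt(5)/5. Solve for x and keep the solutions lying in [0, 2π].
  ⇒ x = pi ≈ 3.1416, -atan(4/3) + 2*pi ≈ 5.3559

f''(x) = -sin(x) + 2*cos(x)
Second-derivative test at each critical point:
  f''(3.1416) = -2 < 0 → local maximum
  f''(5.3559) = 2 > 0 → local minimum

Critical points: x = pi ≈ 3.1416 (local maximum); x = -atan(4/3) + 2*pi ≈ 5.3559 (local minimum)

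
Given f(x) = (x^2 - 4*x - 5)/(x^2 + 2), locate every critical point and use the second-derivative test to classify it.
f'(x) = 2*(2*x^2 + 7*x - 4)/(x^4 + 4*x^2 + 4)

Solve f'(x) = 0:
  f'(x) = 2*(x + 4)*(2*x - 1)/(x^2 + 2)^2; the denominator is positive wherever f is defined, so f'(x) = 0 ⇔ 4*x^2 + 14*x - 8 = 0.
  Factor: 4*x^2 + 14*x - 8 = 2*(x + 4)*(2*x - 1) = 0.
  ⇒ x = -4, 1/2

f''(x) = 2*(-4*x^3 - 21*x^2 + 24*x + 14)/(x^6 + 6*x^4 + 12*x^2 + 8)
Second-derivative test at each critical point:
  f''(-4) = -1/18 < 0 → local maximum
  f''(1/2) = 32/9 > 0 → local minimum

Critical points: x = -4 (local maximum); x = 1/2 (local minimum)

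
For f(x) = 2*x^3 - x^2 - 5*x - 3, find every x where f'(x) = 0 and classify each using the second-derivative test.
f'(x) = 6*x^2 - 2*x - 5

Solve f'(x) = 0:
  6*x^2 - 2*x - 5 = 0 has no rational roots; quadratic formula: x = (2 ± √124)/12.
  ⇒ x = 1/6 - sqrt(31)/6 ≈ -0.7613, 1/6 + sqrt(31)/6 ≈ 1.0946

f''(x) = 12*x - 2
Second-derivative test at each critical point:
  f''(-0.7613) = -11.1355 < 0 → local maximum
  f''(1.0946) = 11.1355 > 0 → local minimum

Critical points: x = 1/6 - sqrt(31)/6 ≈ -0.7613 (local maximum); x = 1/6 + sqrt(31)/6 ≈ 1.0946 (local minimum)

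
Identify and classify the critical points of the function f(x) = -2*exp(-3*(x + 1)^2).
f'(x) = 12*(x + 1)*exp(-3*(x + 1)^2)

Solve f'(x) = 0:
  f'(x) = (12*x + 12)·exp(-3*(x + 1)^2) and exp(-3*(x + 1)^2) > 0 for every x, so f'(x) = 0 ⇔ 12*x + 12 = 0.
  Factor: 12*x + 12 = 12*(x + 1) = 0.
  ⇒ x = -1

f''(x) = 12*(1 - 6*(x + 1)^2)*exp(-3*(x + 1)^2)
Second-derivative test at each critical point:
  f''(-1) = 12 > 0 → local minimum

Critical points: x = -1 (local minimum)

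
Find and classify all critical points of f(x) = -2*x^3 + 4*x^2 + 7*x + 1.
f'(x) = -6*x^2 + 8*x + 7

Solve f'(x) = 0:
  6*x^2 - 8*x - 7 = 0 has no rational roots; quadratic formula: x = (8 ± √232)/12.
  ⇒ x = 2/3 - sqrt(58)/6 ≈ -0.6026, 2/3 + sqrt(58)/6 ≈ 1.9360

f''(x) = 8 - 12*x
Second-derivative test at each critical point:
  f''(-0.6026) = 15.2315 > 0 → local minimum
  f''(1.9360) = -15.2315 < 0 → local maximum

Critical points: x = 2/3 - sqrt(58)/6 ≈ -0.6026 (local minimum); x = 2/3 + sqrt(58)/6 ≈ 1.9360 (local maximum)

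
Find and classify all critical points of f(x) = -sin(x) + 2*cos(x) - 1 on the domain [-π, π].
f'(x) = -2*sin(x) - cos(x)

Solve f'(x) = 0 on [-π, π]:
  f'(x) = 0 ⇔ -cos(x) = 2*sin(x) ⇔ tan(x) = -1/2, i.e. x = arctan(-1/2) + nπ; keep the solutions lying in [-π, π].
  ⇒ x = -atan(1/2) ≈ -0.4636, pi - atan(1/2) ≈ 2.6779

f''(x) = sin(x) - 2*cos(x)
Second-derivative test at each critical point:
  f''(-0.4636) = -2.2361 < 0 → local maximum
  f''(2.6779) = 2.2361 > 0 → local minimum

Critical points: x = -atan(1/2) ≈ -0.4636 (local maximum); x = pi - atan(1/2) ≈ 2.6779 (local minimum)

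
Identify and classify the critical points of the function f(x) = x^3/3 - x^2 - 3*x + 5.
f'(x) = x^2 - 2*x - 3

Solve f'(x) = 0:
  Factor: x^2 - 2*x - 3 = (x - 3)*(x + 1) = 0.
  ⇒ x = -1, 3

f''(x) = 2*x - 2
Second-derivative test at each critical point:
  f''(-1) = -4 < 0 → local maximum
  f''(3) = 4 > 0 → local minimum

Critical points: x = -1 (local maximum); x = 3 (local minimum)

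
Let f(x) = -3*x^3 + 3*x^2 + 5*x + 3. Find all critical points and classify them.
f'(x) = -9*x^2 + 6*x + 5

Solve f'(x) = 0:
  9*x^2 - 6*x - 5 = 0 has no rational roots; quadratic formula: x = (6 ± √216)/18.
  ⇒ x = 1/3 - sqrt(6)/3 ≈ -0.4832, 1/3 + sqrt(6)/3 ≈ 1.1498

f''(x) = 6 - 18*x
Second-derivative test at each critical point:
  f''(-0.4832) = 14.6969 > 0 → local minimum
  f''(1.1498) = -14.6969 < 0 → local maximum

Critical points: x = 1/3 - sqrt(6)/3 ≈ -0.4832 (local minimum); x = 1/3 + sqrt(6)/3 ≈ 1.1498 (local maximum)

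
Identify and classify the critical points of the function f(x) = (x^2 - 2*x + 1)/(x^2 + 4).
f'(x) = 2*(x^2 + 3*x - 4)/(x^4 + 8*x^2 + 16)

Solve f'(x) = 0:
  f'(x) = 2*(x - 1)*(x + 4)/(x^2 + 4)^2; the denominator is positive wherever f is defined, so f'(x) = 0 ⇔ 2*x^2 + 6*x - 8 = 0.
  Factor: 2*x^2 + 6*x - 8 = 2*(x - 1)*(x + 4) = 0.
  ⇒ x = -4, 1

f''(x) = 2*(-2*x^3 - 9*x^2 + 24*x + 12)/(x^6 + 12*x^4 + 48*x^2 + 64)
Second-derivative test at each critical point:
  f''(-4) = -1/40 < 0 → local maximum
  f''(1) = 2/5 > 0 → local minimum

Critical points: x = -4 (local maximum); x = 1 (local minimum)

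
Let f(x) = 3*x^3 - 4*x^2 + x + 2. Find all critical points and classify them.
f'(x) = 9*x^2 - 8*x + 1

Solve f'(x) = 0:
  9*x^2 - 8*x + 1 = 0 has no rational roots; quadratic formula: x = (8 ± √28)/18.
  ⇒ x = 4/9 - sqrt(7)/9 ≈ 0.1505, sqrt(7)/9 + 4/9 ≈ 0.7384

f''(x) = 18*x - 8
Second-derivative test at each critical point:
  f''(0.1505) = -5.2915 < 0 → local maximum
  f''(0.7384) = 5.2915 > 0 → local minimum

Critical points: x = 4/9 - sqrt(7)/9 ≈ 0.1505 (local maximum); x = sqrt(7)/9 + 4/9 ≈ 0.7384 (local minimum)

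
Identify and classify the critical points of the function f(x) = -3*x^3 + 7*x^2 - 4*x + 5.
f'(x) = -9*x^2 + 14*x - 4

Solve f'(x) = 0:
  9*x^2 - 14*x + 4 = 0 has no rational roots; quadratic formula: x = (14 ± √52)/18.
  ⇒ x = 7/9 - sqrt(13)/9 ≈ 0.3772, sqrt(13)/9 + 7/9 ≈ 1.1784

f''(x) = 14 - 18*x
Second-derivative test at each critical point:
  f''(0.3772) = 7.2111 > 0 → local minimum
  f''(1.1784) = -7.2111 < 0 → local maximum

Critical points: x = 7/9 - sqrt(13)/9 ≈ 0.3772 (local minimum); x = sqrt(13)/9 + 7/9 ≈ 1.1784 (local maximum)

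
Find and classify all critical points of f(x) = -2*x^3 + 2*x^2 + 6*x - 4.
f'(x) = -6*x^2 + 4*x + 6

Solve f'(x) = 0:
  Factor: -6*x^2 + 4*x + 6 = -2*(3*x^2 - 2*x - 3); 3*x^2 - 2*x - 3 = 0 has no rational roots; quadratic formula: x = (2 ± √40)/6.
  ⇒ x = 1/3 - sqrt(10)/3 ≈ -0.7208, 1/3 + sqrt(10)/3 ≈ 1.3874

f''(x) = 4 - 12*x
Second-derivative test at each critical point:
  f''(-0.7208) = 12.6491 > 0 → local minimum
  f''(1.3874) = -12.6491 < 0 → local maximum

Critical points: x = 1/3 - sqrt(10)/3 ≈ -0.7208 (local minimum); x = 1/3 + sqrt(10)/3 ≈ 1.3874 (local maximum)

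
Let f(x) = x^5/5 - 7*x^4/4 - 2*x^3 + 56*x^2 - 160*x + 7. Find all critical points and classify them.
f'(x) = x^4 - 7*x^3 - 6*x^2 + 112*x - 160

Solve f'(x) = 0:
  Factor: x^4 - 7*x^3 - 6*x^2 + 112*x - 160 = (x - 5)*(x - 4)*(x - 2)*(x + 4) = 0.
  ⇒ x = -4, 2, 4, 5

f''(x) = 4*x^3 - 21*x^2 - 12*x + 112
Second-derivative test at each critical point:
  f''(-4) = -432 < 0 → local maximum
  f''(2) = 36 > 0 → local minimum
  f''(4) = -16 < 0 → local maximum
  f''(5) = 27 > 0 → local minimum

Critical points: x = -4 (local maximum); x = 2 (local minimum); x = 4 (local maximum); x = 5 (local minimum)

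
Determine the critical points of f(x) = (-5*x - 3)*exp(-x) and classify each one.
f'(x) = (5*x - 2)*exp(-x)

Solve f'(x) = 0:
  f'(x) = (5*x - 2)·exp(-x) and exp(-x) > 0 for every x, so f'(x) = 0 ⇔ 5*x - 2 = 0.
  5*x - 2 = 0.
  ⇒ x = 2/5

f''(x) = (7 - 5*x)*exp(-x)
Second-derivative test at each critical point:
  f''(2/5) = 3.3516 > 0 → local minimum

Critical points: x = 2/5 (local minimum)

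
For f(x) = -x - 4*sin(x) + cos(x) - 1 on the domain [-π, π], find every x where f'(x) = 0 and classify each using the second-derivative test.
f'(x) = -sin(x) - 4*cos(x) - 1

Solve f'(x) = 0 on [-π, π]:
  f'(x) = 0 ⇔ -sin(x) - 4*cos(x) = 1. Write the left side as R·cos(x + φ) with R = √((-4)² + 1²) = sqrt(17), cos φ = -4*sqrt(17)/17, sin φ = sqrt(17)/17; then cos(x + φ) = sqrt(17)/17. Solve for x and keep the solutions lying in [-π, π].
  ⇒ x = -pi/2 ≈ -1.5708, pi - atan(15/8) ≈ 2.0608

f''(x) = 4*sin(x) - cos(x)
Second-derivative test at each critical point:
  f''(-1.5708) = -4 < 0 → local maximum
  f''(2.0608) = 4 > 0 → local minimum

Critical points: x = -pi/2 ≈ -1.5708 (local maximum); x = pi - atan(15/8) ≈ 2.0608 (local minimum)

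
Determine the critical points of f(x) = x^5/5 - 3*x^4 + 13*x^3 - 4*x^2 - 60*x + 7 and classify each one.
f'(x) = x^4 - 12*x^3 + 39*x^2 - 8*x - 60

Solve f'(x) = 0:
  Factor: x^4 - 12*x^3 + 39*x^2 - 8*x - 60 = (x - 6)*(x - 5)*(x - 2)*(x + 1) = 0.
  ⇒ x = -1, 2, 5, 6

f''(x) = 4*x^3 - 36*x^2 + 78*x - 8
Second-derivative test at each critical point:
  f''(-1) = -126 < 0 → local maximum
  f''(2) = 36 > 0 → local minimum
  f''(5) = -18 < 0 → local maximum
  f''(6) = 28 > 0 → local minimum

Critical points: x = -1 (local maximum); x = 2 (local minimum); x = 5 (local maximum); x = 6 (local minimum)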